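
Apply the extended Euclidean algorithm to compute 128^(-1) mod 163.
Extended GCD: 128(-14) + 163(11) = 1. So 128^(-1) ≡ -14 ≡ 149 (mod 163). Verify: 128 × 149 = 19072 ≡ 1 (mod 163)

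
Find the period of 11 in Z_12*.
Powers of 11 mod 12: 11^1≡11, 11^2≡1. ord_12(11) = 2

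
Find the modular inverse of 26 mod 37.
Since 37 is prime, by Fermat 26^(-1) ≡ 26^{35} ≡ 10 (mod 37). Verify: 26 × 10 = 260 ≡ 1 (mod 37)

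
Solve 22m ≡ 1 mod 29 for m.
Since 29 is prime, by Fermat 22^(-1) ≡ 22^{27} ≡ 4 mod 29. Verify: 22 × 4 = 88 ≡ 1 mod 29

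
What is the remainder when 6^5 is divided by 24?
By repeated squaring mod 24: 6^{1}≡6, 6^{2}≡12, 6^{4}≡0. Then 6^{5} = 6^{4+1} ≡ 0 × 6 ≡ 0 mod 24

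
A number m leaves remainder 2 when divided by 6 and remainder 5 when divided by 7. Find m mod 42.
M = 6 × 7 = 42. M₁ = 7, y₁ ≡ 1 mod 6. M₂ = 6, y₂ ≡ 6 mod 7. m = 2×7×1 + 5×6×6 ≡ 26 mod 42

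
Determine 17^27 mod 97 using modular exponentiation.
By repeated squaring (mod 97): 17^{1}≡17, 17^{2}≡95, 17^{4}≡4, 17^{8}≡16, 17^{16}≡62. Then 17^{27} = 17^{16+8+2+1} ≡ 62 × 16 × 95 × 17 ≡ 28 (mod 97)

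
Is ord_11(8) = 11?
Powers of 8 mod 11: 8^1≡8, 8^2≡9, 8^3≡6, 8^4≡4, 8^5≡10, 8^6≡3, 8^7≡2, 8^8≡5, 8^9≡7, 8^10≡1. Already 8^10≡1, so the order is 10 < 11. No, the actual order is 10.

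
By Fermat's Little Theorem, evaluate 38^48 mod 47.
By Fermat: 38^{46} ≡ 1 mod 47. So 38^{48} = 38^{46} · 38^{2} ≡ 38^{2} ≡ 34 mod 47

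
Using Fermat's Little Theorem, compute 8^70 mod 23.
By Fermat: 8^{22} ≡ 1 mod 23. 70 = 3×22 + 4. So 8^{70} ≡ 8^{4} ≡ 2 mod 23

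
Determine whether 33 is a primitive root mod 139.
33^{46} ≡ 1 (mod 139) and 46 < 138, so ord_139(33) = 46 ≠ 138 and 33 is not a primitive root.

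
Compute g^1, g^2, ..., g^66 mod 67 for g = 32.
32^1, 32^2, ..., 32^{66} mod 67: [32, 19, 5, 26, 28, 25, 63, 6, 58, 47, 30, 22, 34, 16, 43, 36, 13, 14, 46, 65, 3, 29, 57, 15, 11, 17, 8, 55, 18, 40, 7, 23, 66, 35, 48, 62, 41, 39, 42, 4, 61, 9, 20, 37, 45, 33, 51, 24, 31, 54, 53, 21, 2, 64, 38, 10, 52, 56, 50, 59, 12, 49, 27, 60, 44, 1]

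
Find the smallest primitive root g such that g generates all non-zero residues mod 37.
g = 2. For each prime q|36: 2^{18}≡36, 2^{12}≡26, none ≡ 1, so ord_37(2) = 36 and 2 is a primitive root.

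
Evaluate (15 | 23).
(15/23) = 15^{11} mod 23 = -1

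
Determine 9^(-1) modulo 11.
Since 11 is prime, by Fermat 9^(-1) ≡ 9^{9} ≡ 5 mod 11. Verify: 9 × 5 = 45 ≡ 1 mod 11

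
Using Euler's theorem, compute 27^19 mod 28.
By Euler: 27^{12} ≡ 1 mod 28 since gcd(27, 28) = 1. 19 = 1×12 + 7. So 27^{19} ≡ 27^{7} ≡ 27 mod 28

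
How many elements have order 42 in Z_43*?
A prime p has φ(p-1) primitive roots; here φ(42) = 12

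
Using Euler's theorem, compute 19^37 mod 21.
By Euler: 19^{12} ≡ 1 (mod 21) since gcd(19, 21) = 1. 37 = 3×12 + 1. So 19^{37} ≡ 19^{1} ≡ 19 (mod 21)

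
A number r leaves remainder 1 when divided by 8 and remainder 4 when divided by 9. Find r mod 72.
M = 8 × 9 = 72. M₁ = 9, y₁ ≡ 1 mod 8. M₂ = 8, y₂ ≡ 8 mod 9. r = 1×9×1 + 4×8×8 ≡ 49 mod 72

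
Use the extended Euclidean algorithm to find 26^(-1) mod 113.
Extended GCD: 26(-13) + 113(3) = 1. So 26^(-1) ≡ -13 ≡ 100 mod 113. Verify: 26 × 100 = 2600 ≡ 1 mod 113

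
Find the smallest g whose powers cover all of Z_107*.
g = 2. Powers: [2, 4, 8, 16, 32, 64, 21, 42, 84, 61, ...] generates all 106 non-zero residues.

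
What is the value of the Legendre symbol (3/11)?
(3/11) = 3^{5} mod 11 = 1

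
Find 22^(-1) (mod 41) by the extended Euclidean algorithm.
Extended GCD: 22(-13) + 41(7) = 1. So 22^(-1) ≡ -13 ≡ 28 (mod 41). Verify: 22 × 28 = 616 ≡ 1 (mod 41)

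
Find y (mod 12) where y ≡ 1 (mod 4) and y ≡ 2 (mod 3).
M = 4 × 3 = 12. M₁ = 3, y₁ ≡ 3 (mod 4). M₂ = 4, y₂ ≡ 1 (mod 3). y = 1×3×3 + 2×4×1 ≡ 5 (mod 12)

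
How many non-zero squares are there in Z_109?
For prime 109, there are (p-1)/2 = (109-1)/2 = 54 quadratic residues (excluding 0).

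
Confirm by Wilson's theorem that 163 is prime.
(162)! mod 163 = 162. Since this equals -1 (mod 163), Wilson confirms 163 is prime.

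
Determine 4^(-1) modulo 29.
Since 29 is prime, by Fermat 4^(-1) ≡ 4^{27} ≡ 22 mod 29. Verify: 4 × 22 = 88 ≡ 1 mod 29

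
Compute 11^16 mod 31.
By repeated squaring mod 31: 11^{1}≡11, 11^{2}≡28, 11^{4}≡9, 11^{8}≡19, 11^{16}≡20. So 11^{16} ≡ 20 mod 31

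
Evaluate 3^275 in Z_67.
Using Fermat: 3^{66} ≡ 1 (mod 67). 275 ≡ 11 (mod 66). So 3^{275} ≡ 3^{11} ≡ 66 (mod 67)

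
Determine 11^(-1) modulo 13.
Since 13 is prime, by Fermat 11^(-1) ≡ 11^{11} ≡ 6 (mod 13). Verify: 11 × 6 = 66 ≡ 1 (mod 13)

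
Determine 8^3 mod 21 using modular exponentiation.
8^{3} = 512 ≡ 8 (mod 21)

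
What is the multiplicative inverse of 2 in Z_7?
Since 7 is prime, by Fermat 2^(-1) ≡ 2^{5} ≡ 4 mod 7. Verify: 2 × 4 = 8 ≡ 1 mod 7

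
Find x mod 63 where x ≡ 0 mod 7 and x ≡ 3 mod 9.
M = 7 × 9 = 63. M₁ = 9, y₁ ≡ 4 mod 7. M₂ = 7, y₂ ≡ 4 mod 9. x = 0×9×4 + 3×7×4 ≡ 21 mod 63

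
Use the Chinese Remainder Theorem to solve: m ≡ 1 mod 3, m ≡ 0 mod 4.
M = 3 × 4 = 12. M₁ = 4, y₁ ≡ 1 mod 3. M₂ = 3, y₂ ≡ 3 mod 4. m = 1×4×1 + 0×3×3 ≡ 4 mod 12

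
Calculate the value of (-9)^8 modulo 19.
By repeated squaring (mod 19): (-9)^{1}≡10, (-9)^{2}≡5, (-9)^{4}≡6, (-9)^{8}≡17. So (-9)^{8} ≡ 17 (mod 19)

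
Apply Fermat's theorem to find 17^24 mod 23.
By Fermat: 17^{22} ≡ 1 mod 23. So 17^{24} = 17^{22} · 17^{2} ≡ 17^{2} ≡ 13 mod 23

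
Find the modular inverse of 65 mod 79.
Since 79 is prime, by Fermat 65^(-1) ≡ 65^{77} ≡ 62 (mod 79). Verify: 65 × 62 = 4030 ≡ 1 (mod 79)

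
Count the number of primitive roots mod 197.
A prime p has φ(p-1) primitive roots; here φ(196) = 84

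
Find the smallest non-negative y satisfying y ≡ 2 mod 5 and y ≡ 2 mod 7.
M = 5 × 7 = 35. M₁ = 7, y₁ ≡ 3 mod 5. M₂ = 5, y₂ ≡ 3 mod 7. y = 2×7×3 + 2×5×3 ≡ 2 mod 35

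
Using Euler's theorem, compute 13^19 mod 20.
By Euler: 13^{8} ≡ 1 (mod 20) since gcd(13, 20) = 1. 19 = 2×8 + 3. So 13^{19} ≡ 13^{3} ≡ 17 (mod 20)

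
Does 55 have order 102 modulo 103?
55^{51} ≡ 1 (mod 103) and 51 < 102, so ord_103(55) = 51 ≠ 102 and 55 is not a primitive root.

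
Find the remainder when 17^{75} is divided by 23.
By Fermat: 17^{22} ≡ 1 (mod 23). 75 = 3×22 + 9. So 17^{75} ≡ 17^{9} ≡ 7 (mod 23)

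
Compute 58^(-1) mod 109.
Since 109 is prime, by Fermat 58^(-1) ≡ 58^{107} ≡ 47 mod 109. Verify: 58 × 47 = 2726 ≡ 1 mod 109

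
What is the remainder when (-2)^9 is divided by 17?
By repeated squaring (mod 17): (-2)^{1}≡15, (-2)^{2}≡4, (-2)^{4}≡16, (-2)^{8}≡1. Then (-2)^{9} = (-2)^{8+1} ≡ 1 × 15 ≡ 15 (mod 17)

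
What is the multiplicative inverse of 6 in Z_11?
Since 11 is prime, by Fermat 6^(-1) ≡ 6^{9} ≡ 2 (mod 11). Verify: 6 × 2 = 12 ≡ 1 (mod 11)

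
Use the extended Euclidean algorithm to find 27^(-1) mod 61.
Extended GCD: 27(-9) + 61(4) = 1. So 27^(-1) ≡ -9 ≡ 52 (mod 61). Verify: 27 × 52 = 1404 ≡ 1 (mod 61)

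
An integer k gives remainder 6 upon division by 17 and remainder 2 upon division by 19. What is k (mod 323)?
M = 17 × 19 = 323. M₁ = 19, y₁ ≡ 9 (mod 17). M₂ = 17, y₂ ≡ 9 (mod 19). k = 6×19×9 + 2×17×9 ≡ 40 (mod 323)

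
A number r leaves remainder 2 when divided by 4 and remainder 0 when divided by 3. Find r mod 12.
M = 4 × 3 = 12. M₁ = 3, y₁ ≡ 3 mod 4. M₂ = 4, y₂ ≡ 1 mod 3. r = 2×3×3 + 0×4×1 ≡ 6 mod 12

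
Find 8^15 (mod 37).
By repeated squaring (mod 37): 8^{1}≡8, 8^{2}≡27, 8^{4}≡26, 8^{8}≡10. Then 8^{15} = 8^{8+4+2+1} ≡ 10 × 26 × 27 × 8 ≡ 31 (mod 37)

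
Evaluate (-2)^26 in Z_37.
By repeated squaring (mod 37): (-2)^{1}≡35, (-2)^{2}≡4, (-2)^{4}≡16, (-2)^{8}≡34, (-2)^{16}≡9. Then (-2)^{26} = (-2)^{16+8+2} ≡ 9 × 34 × 4 ≡ 3 (mod 37)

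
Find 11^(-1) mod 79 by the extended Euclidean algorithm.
Extended GCD: 11(36) + 79(-5) = 1. So 11^(-1) ≡ 36 mod 79. Verify: 11 × 36 = 396 ≡ 1 mod 79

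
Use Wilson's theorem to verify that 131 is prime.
(130)! mod 131 = 130. Since this equals -1 mod 131, Wilson confirms 131 is prime.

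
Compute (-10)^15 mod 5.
By repeated squaring (mod 5): (-10)^{1}≡0, (-10)^{2}≡0, (-10)^{4}≡0, (-10)^{8}≡0. Then (-10)^{15} = (-10)^{8+4+2+1} ≡ 0 × 0 × 0 × 0 ≡ 0 (mod 5)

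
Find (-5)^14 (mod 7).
Using Fermat: (-5)^{6} ≡ 1 (mod 7). 14 ≡ 2 (mod 6). So (-5)^{14} ≡ (-5)^{2} ≡ 4 (mod 7)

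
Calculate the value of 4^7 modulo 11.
By repeated squaring (mod 11): 4^{1}≡4, 4^{2}≡5, 4^{4}≡3. Then 4^{7} = 4^{4+2+1} ≡ 3 × 5 × 4 ≡ 5 (mod 11)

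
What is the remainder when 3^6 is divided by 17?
By repeated squaring mod 17: 3^{1}≡3, 3^{2}≡9, 3^{4}≡13. Then 3^{6} = 3^{4+2} ≡ 13 × 9 ≡ 15 mod 17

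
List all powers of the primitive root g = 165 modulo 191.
165^1, 165^2, ..., 165^{190} mod 191: [165, 103, 187, 104, 161, 16, 157, 120, 127, 136, 93, 65, 29, 10, 122, 75, 151, 85, 82, 160, 42, 54, 124, 23, 166, 77, 99, 100, 74, 177, 173, 86, 56, 72, 38, 158, 94, 39, 132, 6, 35, 45, 167, 51, 11, 96, 178, 147, 189, 52, 176, 8, 174, 60, 159, 68, 142, 128, 110, 5, 61, 133, 171, 138, 41, 80, 21, 27, 62, 107, 83, 134, 145, 50, 37, 184, 182, 43, 28, 36, 19, 79, 47, 115, 66, 3, 113, 118, 179, 121, 101, 48, 89, 169, 190, 26, 88, 4, 87, 30, 175, 34, 71, 64, 55, 98, 126, 162, 181, 69, 116, 40, 106, 109, 31, 149, 137, 67, 168, 25, 114, 92, 91, 117, 14, 18, 105, 135, 119, 153, 33, 97, 152, 59, 185, 156, 146, 24, 140, 180, 95, 13, 44, 2, 139, 15, 183, 17, 131, 32, 123, 49, 63, 81, 186, 130, 58, 20, 53, 150, 111, 170, 164, 129, 84, 108, 57, 46, 141, 154, 7, 9, 148, 163, 155, 172, 112, 144, 76, 125, 188, 78, 73, 12, 70, 90, 143, 102, 22, 1]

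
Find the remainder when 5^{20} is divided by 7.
By Fermat: 5^{6} ≡ 1 (mod 7). 20 = 3×6 + 2. So 5^{20} ≡ 5^{2} ≡ 4 (mod 7)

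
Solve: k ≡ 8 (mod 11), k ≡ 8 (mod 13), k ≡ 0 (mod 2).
M = 11 × 13 × 2 = 286. M₁ = 26, y₁ ≡ 3 (mod 11). M₂ = 22, y₂ ≡ 3 (mod 13). M₃ = 143, y₃ ≡ 1 (mod 2). k = 8×26×3 + 8×22×3 + 0×143×1 ≡ 8 (mod 286)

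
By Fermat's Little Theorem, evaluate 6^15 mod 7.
By Fermat: 6^{6} ≡ 1 mod 7. 15 = 2×6 + 3. So 6^{15} ≡ 6^{3} ≡ 6 mod 7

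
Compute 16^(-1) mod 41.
Since 41 is prime, by Fermat 16^(-1) ≡ 16^{39} ≡ 18 mod 41. Verify: 16 × 18 = 288 ≡ 1 mod 41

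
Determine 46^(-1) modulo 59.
Since 59 is prime, by Fermat 46^(-1) ≡ 46^{57} ≡ 9 mod 59. Verify: 46 × 9 = 414 ≡ 1 mod 59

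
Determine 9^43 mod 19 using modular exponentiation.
Using Fermat: 9^{18} ≡ 1 (mod 19). 43 ≡ 7 (mod 18). So 9^{43} ≡ 9^{7} ≡ 4 (mod 19)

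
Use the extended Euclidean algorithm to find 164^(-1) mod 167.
Extended GCD: 164(-56) + 167(55) = 1. So 164^(-1) ≡ -56 ≡ 111 (mod 167). Verify: 164 × 111 = 18204 ≡ 1 (mod 167)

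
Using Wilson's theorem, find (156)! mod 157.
By Wilson's theorem, (156)! ≡ -1 ≡ 156 (mod 157)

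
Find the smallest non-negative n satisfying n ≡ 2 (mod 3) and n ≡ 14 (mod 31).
M = 3 × 31 = 93. M₁ = 31, y₁ ≡ 1 (mod 3). M₂ = 3, y₂ ≡ 21 (mod 31). n = 2×31×1 + 14×3×21 ≡ 14 (mod 93)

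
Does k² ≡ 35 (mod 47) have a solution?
By Euler's criterion: 35^{23} ≡ 46 (mod 47). Since this equals -1 (≡ 46), 35 is not a QR.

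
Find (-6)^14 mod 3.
By repeated squaring mod 3: (-6)^{1}≡0, (-6)^{2}≡0, (-6)^{4}≡0, (-6)^{8}≡0. Then (-6)^{14} = (-6)^{8+4+2} ≡ 0 × 0 × 0 ≡ 0 mod 3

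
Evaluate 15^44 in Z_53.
By repeated squaring mod 53: 15^{1}≡15, 15^{2}≡13, 15^{4}≡10, 15^{8}≡47, 15^{16}≡36, 15^{32}≡24. Then 15^{44} = 15^{32+8+4} ≡ 24 × 47 × 10 ≡ 44 mod 53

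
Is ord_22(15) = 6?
Powers of 15 mod 22: 15^1≡15, 15^2≡5, 15^3≡9, 15^4≡3, 15^5≡1. Already 15^5≡1, so the order is 5 < 6. No, the actual order is 5.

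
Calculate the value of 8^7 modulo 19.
By repeated squaring (mod 19): 8^{1}≡8, 8^{2}≡7, 8^{4}≡11. Then 8^{7} = 8^{4+2+1} ≡ 11 × 7 × 8 ≡ 8 (mod 19)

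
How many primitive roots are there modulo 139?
There are φ(139-1) = φ(138) = 44 primitive roots modulo 139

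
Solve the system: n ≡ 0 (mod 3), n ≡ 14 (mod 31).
M = 3 × 31 = 93. M₁ = 31, y₁ ≡ 1 (mod 3). M₂ = 3, y₂ ≡ 21 (mod 31). n = 0×31×1 + 14×3×21 ≡ 45 (mod 93)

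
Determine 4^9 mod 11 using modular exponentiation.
By repeated squaring (mod 11): 4^{1}≡4, 4^{2}≡5, 4^{4}≡3, 4^{8}≡9. Then 4^{9} = 4^{8+1} ≡ 9 × 4 ≡ 3 (mod 11)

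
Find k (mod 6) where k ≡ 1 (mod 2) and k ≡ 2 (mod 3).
M = 2 × 3 = 6. M₁ = 3, y₁ ≡ 1 (mod 2). M₂ = 2, y₂ ≡ 2 (mod 3). k = 1×3×1 + 2×2×2 ≡ 5 (mod 6)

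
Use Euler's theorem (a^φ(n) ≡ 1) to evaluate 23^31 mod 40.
By Euler: 23^{16} ≡ 1 (mod 40) since gcd(23, 40) = 1. 31 = 1×16 + 15. So 23^{31} ≡ 23^{15} ≡ 7 (mod 40)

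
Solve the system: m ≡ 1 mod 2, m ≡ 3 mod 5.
M = 2 × 5 = 10. M₁ = 5, y₁ ≡ 1 mod 2. M₂ = 2, y₂ ≡ 3 mod 5. m = 1×5×1 + 3×2×3 ≡ 3 mod 10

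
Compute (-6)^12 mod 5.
Using Fermat: (-6)^{4} ≡ 1 (mod 5). 12 ≡ 0 (mod 4). So (-6)^{12} ≡ (-6)^{0} ≡ 1 (mod 5)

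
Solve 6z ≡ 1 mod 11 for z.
Since 11 is prime, by Fermat 6^(-1) ≡ 6^{9} ≡ 2 mod 11. Verify: 6 × 2 = 12 ≡ 1 mod 11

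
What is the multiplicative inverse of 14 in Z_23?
Since 23 is prime, by Fermat 14^(-1) ≡ 14^{21} ≡ 5 mod 23. Verify: 14 × 5 = 70 ≡ 1 mod 23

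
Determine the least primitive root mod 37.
g = 2. Powers: [2, 4, 8, 16, 32, 27, 17, 34, 31, 25, ...] generates all 36 non-zero residues.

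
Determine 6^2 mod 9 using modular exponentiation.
6^{2} = 36 ≡ 0 mod 9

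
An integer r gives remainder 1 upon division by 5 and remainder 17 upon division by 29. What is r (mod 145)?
M = 5 × 29 = 145. M₁ = 29, y₁ ≡ 4 (mod 5). M₂ = 5, y₂ ≡ 6 (mod 29). r = 1×29×4 + 17×5×6 ≡ 46 (mod 145)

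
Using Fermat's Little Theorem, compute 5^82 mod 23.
By Fermat: 5^{22} ≡ 1 mod 23. 82 = 3×22 + 16. So 5^{82} ≡ 5^{16} ≡ 3 mod 23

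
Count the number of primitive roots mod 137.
A prime p has φ(p-1) primitive roots; here φ(136) = 64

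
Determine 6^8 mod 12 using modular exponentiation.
By repeated squaring (mod 12): 6^{1}≡6, 6^{2}≡0, 6^{4}≡0, 6^{8}≡0. So 6^{8} ≡ 0 (mod 12)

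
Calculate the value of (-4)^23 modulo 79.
By repeated squaring mod 79: (-4)^{1}≡75, (-4)^{2}≡16, (-4)^{4}≡19, (-4)^{8}≡45, (-4)^{16}≡50. Then (-4)^{23} = (-4)^{16+4+2+1} ≡ 50 × 19 × 16 × 75 ≡ 30 mod 79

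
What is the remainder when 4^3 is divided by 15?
4^{3} = 64 ≡ 4 mod 15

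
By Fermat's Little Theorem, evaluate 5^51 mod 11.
By Fermat: 5^{10} ≡ 1 (mod 11). 51 = 5×10 + 1. So 5^{51} ≡ 5^{1} ≡ 5 (mod 11)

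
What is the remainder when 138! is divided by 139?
By Wilson's theorem, (138)! ≡ -1 ≡ 138 mod 139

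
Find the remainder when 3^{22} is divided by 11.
By Fermat: 3^{10} ≡ 1 mod 11. 22 = 2×10 + 2. So 3^{22} ≡ 3^{2} ≡ 9 mod 11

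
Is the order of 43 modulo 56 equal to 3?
Powers of 43 mod 56: 43^1≡43, 43^2≡1. Already 43^2≡1, so the order is 2 < 3. No, the actual order is 2.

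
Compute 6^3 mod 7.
6^{3} = 216 ≡ 6 mod 7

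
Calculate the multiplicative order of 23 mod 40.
Powers of 23 mod 40: 23^1≡23, 23^2≡9, 23^3≡7, 23^4≡1. So the order of 23 is 4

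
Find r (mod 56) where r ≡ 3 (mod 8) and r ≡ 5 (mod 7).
M = 8 × 7 = 56. M₁ = 7, y₁ ≡ 7 (mod 8). M₂ = 8, y₂ ≡ 1 (mod 7). r = 3×7×7 + 5×8×1 ≡ 19 (mod 56)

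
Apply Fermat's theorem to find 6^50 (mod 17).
By Fermat: 6^{16} ≡ 1 (mod 17). 50 = 3×16 + 2. So 6^{50} ≡ 6^{2} ≡ 2 (mod 17)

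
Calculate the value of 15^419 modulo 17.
Using Fermat: 15^{16} ≡ 1 (mod 17). 419 ≡ 3 (mod 16). So 15^{419} ≡ 15^{3} ≡ 9 (mod 17)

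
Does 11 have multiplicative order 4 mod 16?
Powers of 11 mod 16: 11^1≡11, 11^2≡9, 11^3≡3, 11^4≡1. First k with 11^k≡1 is k=4. Yes, ord_16(11) = 4.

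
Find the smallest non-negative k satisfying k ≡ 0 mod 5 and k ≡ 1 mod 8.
M = 5 × 8 = 40. M₁ = 8, y₁ ≡ 2 mod 5. M₂ = 5, y₂ ≡ 5 mod 8. k = 0×8×2 + 1×5×5 ≡ 25 mod 40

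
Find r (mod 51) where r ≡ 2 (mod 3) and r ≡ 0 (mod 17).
M = 3 × 17 = 51. M₁ = 17, y₁ ≡ 2 (mod 3). M₂ = 3, y₂ ≡ 6 (mod 17). r = 2×17×2 + 0×3×6 ≡ 17 (mod 51)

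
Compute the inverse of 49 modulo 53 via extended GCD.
Extended GCD: 49(13) + 53(-12) = 1. So 49^(-1) ≡ 13 (mod 53). Verify: 49 × 13 = 637 ≡ 1 (mod 53)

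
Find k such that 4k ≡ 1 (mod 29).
Since 29 is prime, by Fermat 4^(-1) ≡ 4^{27} ≡ 22 (mod 29). Verify: 4 × 22 = 88 ≡ 1 (mod 29)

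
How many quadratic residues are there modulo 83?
Exactly half the non-zero residues mod a prime are QRs: (83-1)/2 = 41.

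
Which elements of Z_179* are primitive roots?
There are φ(178) = 88 primitive roots mod 179: {2, 6, 7, 8, 10, 11, 18, 21, 23, 24, 26, 28, 30, 32, 33, 34, 35, 37, 38, 40, 41, 44, 50, 53, 54, 55, 58, 62, 63, 69, 71, 72, 73, 78, 79, 84, 86, 90, 91, 92, 94, 96, 97, 98, 99, 102, 103, 104, 105, 109, 111, 112, 113, 114, 115, 118, 119, 120, 122, 123, 127, 128, 130, 131, 132, 133, 134, 136, 137, 140, 143, 148, 150, 152, 154, 157, 159, 160, 162, 163, 164, 165, 166, 167, 170, 174, 175, 176}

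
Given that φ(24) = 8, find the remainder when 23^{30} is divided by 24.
By Euler: 23^{8} ≡ 1 (mod 24) since gcd(23, 24) = 1. 30 = 3×8 + 6. So 23^{30} ≡ 23^{6} ≡ 1 (mod 24)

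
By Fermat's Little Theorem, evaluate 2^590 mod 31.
By Fermat: 2^{30} ≡ 1 (mod 31). 590 ≡ 20 (mod 30). So 2^{590} ≡ 2^{20} ≡ 1 (mod 31)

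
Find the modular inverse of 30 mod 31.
Since 31 is prime, by Fermat 30^(-1) ≡ 30^{29} ≡ 30 (mod 31). Verify: 30 × 30 = 900 ≡ 1 (mod 31)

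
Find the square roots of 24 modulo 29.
The square roots of 24 mod 29 are 16 and 13. Verify: 16² = 256 ≡ 24 mod 29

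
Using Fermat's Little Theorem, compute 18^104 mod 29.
By Fermat: 18^{28} ≡ 1 mod 29. 104 = 3×28 + 20. So 18^{104} ≡ 18^{20} ≡ 20 mod 29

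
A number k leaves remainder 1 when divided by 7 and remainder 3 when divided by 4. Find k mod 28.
M = 7 × 4 = 28. M₁ = 4, y₁ ≡ 2 mod 7. M₂ = 7, y₂ ≡ 3 mod 4. k = 1×4×2 + 3×7×3 ≡ 15 mod 28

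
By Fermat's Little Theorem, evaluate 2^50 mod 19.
By Fermat: 2^{18} ≡ 1 (mod 19). 50 = 2×18 + 14. So 2^{50} ≡ 2^{14} ≡ 6 (mod 19)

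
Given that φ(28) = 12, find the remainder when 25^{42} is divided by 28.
By Euler: 25^{12} ≡ 1 (mod 28) since gcd(25, 28) = 1. 42 = 3×12 + 6. So 25^{42} ≡ 25^{6} ≡ 1 (mod 28)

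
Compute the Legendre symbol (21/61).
(21/61) = 21^{30} mod 61 = -1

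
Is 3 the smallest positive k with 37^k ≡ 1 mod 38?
Powers of 37 mod 38: 37^1≡37, 37^2≡1. Already 37^2≡1, so the order is 2 < 3. No, the actual order is 2.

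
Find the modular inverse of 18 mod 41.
Since 41 is prime, by Fermat 18^(-1) ≡ 18^{39} ≡ 16 (mod 41). Verify: 18 × 16 = 288 ≡ 1 (mod 41)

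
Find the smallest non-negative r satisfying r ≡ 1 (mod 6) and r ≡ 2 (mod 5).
M = 6 × 5 = 30. M₁ = 5, y₁ ≡ 5 (mod 6). M₂ = 6, y₂ ≡ 1 (mod 5). r = 1×5×5 + 2×6×1 ≡ 7 (mod 30)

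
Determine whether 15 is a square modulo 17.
By Euler's criterion: 15^{8} ≡ 1 (mod 17). Since this equals 1, 15 is a QR.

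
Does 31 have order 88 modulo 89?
ord_89(31) divides 88. For each prime q|88: 31^{44}≡88, 31^{8}≡45, none ≡ 1. So 31 has order 88 and is a primitive root mod 89.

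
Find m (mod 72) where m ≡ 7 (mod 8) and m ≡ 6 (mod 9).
M = 8 × 9 = 72. M₁ = 9, y₁ ≡ 1 (mod 8). M₂ = 8, y₂ ≡ 8 (mod 9). m = 7×9×1 + 6×8×8 ≡ 15 (mod 72)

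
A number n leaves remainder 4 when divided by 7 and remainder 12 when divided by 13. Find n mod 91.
M = 7 × 13 = 91. M₁ = 13, y₁ ≡ 6 mod 7. M₂ = 7, y₂ ≡ 2 mod 13. n = 4×13×6 + 12×7×2 ≡ 25 mod 91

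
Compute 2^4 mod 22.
2^{4} = 16 ≡ 16 (mod 22)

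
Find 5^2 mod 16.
5^{2} = 25 ≡ 9 mod 16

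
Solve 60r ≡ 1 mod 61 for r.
Since 61 is prime, by Fermat 60^(-1) ≡ 60^{59} ≡ 60 mod 61. Verify: 60 × 60 = 3600 ≡ 1 mod 61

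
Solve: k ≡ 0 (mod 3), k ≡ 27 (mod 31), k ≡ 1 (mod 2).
M = 3 × 31 × 2 = 186. M₁ = 62, y₁ ≡ 2 (mod 3). M₂ = 6, y₂ ≡ 26 (mod 31). M₃ = 93, y₃ ≡ 1 (mod 2). k = 0×62×2 + 27×6×26 + 1×93×1 ≡ 27 (mod 186)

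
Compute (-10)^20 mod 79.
By repeated squaring mod 79: (-10)^{1}≡69, (-10)^{2}≡21, (-10)^{4}≡46, (-10)^{8}≡62, (-10)^{16}≡52. Then (-10)^{20} = (-10)^{16+4} ≡ 52 × 46 ≡ 22 mod 79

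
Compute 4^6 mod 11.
By repeated squaring (mod 11): 4^{1}≡4, 4^{2}≡5, 4^{4}≡3. Then 4^{6} = 4^{4+2} ≡ 3 × 5 ≡ 4 (mod 11)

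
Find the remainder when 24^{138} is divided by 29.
By Fermat: 24^{28} ≡ 1 (mod 29). 138 = 4×28 + 26. So 24^{138} ≡ 24^{26} ≡ 7 (mod 29)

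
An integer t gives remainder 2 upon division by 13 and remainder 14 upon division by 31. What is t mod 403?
M = 13 × 31 = 403. M₁ = 31, y₁ ≡ 8 mod 13. M₂ = 13, y₂ ≡ 12 mod 31. t = 2×31×8 + 14×13×12 ≡ 262 mod 403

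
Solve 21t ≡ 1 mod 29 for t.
Since 29 is prime, by Fermat 21^(-1) ≡ 21^{27} ≡ 18 mod 29. Verify: 21 × 18 = 378 ≡ 1 mod 29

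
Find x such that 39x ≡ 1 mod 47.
Since 47 is prime, by Fermat 39^(-1) ≡ 39^{45} ≡ 41 mod 47. Verify: 39 × 41 = 1599 ≡ 1 mod 47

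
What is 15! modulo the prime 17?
(16)! = (15)! × (16) ≡ -1 (mod 17). So (15)! ≡ -1 × (16)^(-1) ≡ (-1)×(-1) = 1 (mod 17)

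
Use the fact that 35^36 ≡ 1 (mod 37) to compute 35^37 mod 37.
By Fermat: 35^{36} ≡ 1 (mod 37). So 35^{37} = 35^{36} · 35^{1} ≡ 35^{1} ≡ 35 (mod 37)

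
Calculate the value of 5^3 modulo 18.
5^{3} = 125 ≡ 17 mod 18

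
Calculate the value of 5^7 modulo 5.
By repeated squaring (mod 5): 5^{1}≡0, 5^{2}≡0, 5^{4}≡0. Then 5^{7} = 5^{4+2+1} ≡ 0 × 0 × 0 ≡ 0 (mod 5)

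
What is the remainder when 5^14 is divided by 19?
By repeated squaring (mod 19): 5^{1}≡5, 5^{2}≡6, 5^{4}≡17, 5^{8}≡4. Then 5^{14} = 5^{8+4+2} ≡ 4 × 17 × 6 ≡ 9 (mod 19)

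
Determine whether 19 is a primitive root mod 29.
ord_29(19) divides 28. For each prime q|28: 19^{14}≡28, 19^{4}≡24, none ≡ 1. So 19 has order 28 and is a primitive root mod 29.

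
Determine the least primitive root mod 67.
g = 2. Powers: [2, 4, 8, 16, 32, 64, 61, 55, ...] generates all 66 non-zero residues.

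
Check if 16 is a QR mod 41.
By Euler's criterion: 16^{20} ≡ 1 mod 41. Since this equals 1, 16 is a QR.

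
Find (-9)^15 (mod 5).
Using Fermat: (-9)^{4} ≡ 1 (mod 5). 15 ≡ 3 (mod 4). So (-9)^{15} ≡ (-9)^{3} ≡ 1 (mod 5)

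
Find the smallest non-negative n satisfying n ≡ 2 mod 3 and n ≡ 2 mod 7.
M = 3 × 7 = 21. M₁ = 7, y₁ ≡ 1 mod 3. M₂ = 3, y₂ ≡ 5 mod 7. n = 2×7×1 + 2×3×5 ≡ 2 mod 21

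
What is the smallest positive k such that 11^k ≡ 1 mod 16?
Powers of 11 mod 16: 11^1≡11, 11^2≡9, 11^3≡3, 11^4≡1. Order = 4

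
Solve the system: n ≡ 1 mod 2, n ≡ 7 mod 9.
M = 2 × 9 = 18. M₁ = 9, y₁ ≡ 1 mod 2. M₂ = 2, y₂ ≡ 5 mod 9. n = 1×9×1 + 7×2×5 ≡ 7 mod 18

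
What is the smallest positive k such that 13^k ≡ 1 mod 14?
Powers of 13 mod 14: 13^1≡13, 13^2≡1. So the order of 13 is 2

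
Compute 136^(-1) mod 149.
Since 149 is prime, by Fermat 136^(-1) ≡ 136^{147} ≡ 126 mod 149. Verify: 136 × 126 = 17136 ≡ 1 mod 149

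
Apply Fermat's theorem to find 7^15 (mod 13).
By Fermat: 7^{12} ≡ 1 (mod 13). So 7^{15} = 7^{12} · 7^{3} ≡ 7^{3} ≡ 5 (mod 13)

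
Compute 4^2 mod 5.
4^{2} = 16 ≡ 1 mod 5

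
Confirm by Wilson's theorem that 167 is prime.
(166)! mod 167 = 166. Since this equals -1 mod 167, Wilson confirms 167 is prime.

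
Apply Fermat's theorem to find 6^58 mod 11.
By Fermat: 6^{10} ≡ 1 mod 11. 58 = 5×10 + 8. So 6^{58} ≡ 6^{8} ≡ 4 mod 11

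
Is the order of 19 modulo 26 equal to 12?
Powers of 19 mod 26: 19^1≡19, 19^2≡23, 19^3≡21, 19^4≡9, 19^5≡15, 19^6≡25, 19^7≡7, 19^8≡3, 19^9≡5, 19^10≡17, 19^11≡11, 19^12≡1. First k with 19^k≡1 is k=12. Yes, ord_26(19) = 12.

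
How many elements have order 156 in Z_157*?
A prime p has φ(p-1) primitive roots; here φ(156) = 48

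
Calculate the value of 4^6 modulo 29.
By repeated squaring (mod 29): 4^{1}≡4, 4^{2}≡16, 4^{4}≡24. Then 4^{6} = 4^{4+2} ≡ 24 × 16 ≡ 7 (mod 29)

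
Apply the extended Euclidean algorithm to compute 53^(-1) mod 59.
Extended GCD: 53(-10) + 59(9) = 1. So 53^(-1) ≡ -10 ≡ 49 mod 59. Verify: 53 × 49 = 2597 ≡ 1 mod 59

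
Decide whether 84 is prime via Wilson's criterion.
(83)! mod 84 = 0. Since 0 ≢ -1 mod 84, 84 is not prime.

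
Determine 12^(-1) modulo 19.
Since 19 is prime, by Fermat 12^(-1) ≡ 12^{17} ≡ 8 mod 19. Verify: 12 × 8 = 96 ≡ 1 mod 19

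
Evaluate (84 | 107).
(84/107) = 84^{53} mod 107 = -1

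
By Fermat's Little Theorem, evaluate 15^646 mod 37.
By Fermat: 15^{36} ≡ 1 mod 37. 646 ≡ 34 mod 36. So 15^{646} ≡ 15^{34} ≡ 25 mod 37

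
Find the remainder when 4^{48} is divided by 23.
By Fermat: 4^{22} ≡ 1 mod 23. 48 = 2×22 + 4. So 4^{48} ≡ 4^{4} ≡ 3 mod 23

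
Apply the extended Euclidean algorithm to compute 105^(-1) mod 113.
Extended GCD: 105(14) + 113(-13) = 1. So 105^(-1) ≡ 14 mod 113. Verify: 105 × 14 = 1470 ≡ 1 mod 113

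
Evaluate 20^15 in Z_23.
By repeated squaring mod 23: 20^{1}≡20, 20^{2}≡9, 20^{4}≡12, 20^{8}≡6. Then 20^{15} = 20^{8+4+2+1} ≡ 6 × 12 × 9 × 20 ≡ 11 mod 23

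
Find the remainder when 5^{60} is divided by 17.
By Fermat: 5^{16} ≡ 1 (mod 17). 60 = 3×16 + 12. So 5^{60} ≡ 5^{12} ≡ 4 (mod 17)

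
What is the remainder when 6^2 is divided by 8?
6^{2} = 36 ≡ 4 mod 8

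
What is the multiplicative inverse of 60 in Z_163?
Since 163 is prime, by Fermat 60^(-1) ≡ 60^{161} ≡ 144 (mod 163). Verify: 60 × 144 = 8640 ≡ 1 (mod 163)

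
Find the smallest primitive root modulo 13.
g = 2. Powers: [2, 4, 8, 3, 6, 12, 11, 9, ...] generates all 12 non-zero residues.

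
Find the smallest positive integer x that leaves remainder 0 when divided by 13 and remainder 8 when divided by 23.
M = 13 × 23 = 299. M₁ = 23, y₁ ≡ 4 (mod 13). M₂ = 13, y₂ ≡ 16 (mod 23). x = 0×23×4 + 8×13×16 ≡ 169 (mod 299)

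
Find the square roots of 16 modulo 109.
The square roots of 16 mod 109 are 105 and 4. Verify: 105² = 11025 ≡ 16 mod 109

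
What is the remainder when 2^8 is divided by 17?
By repeated squaring mod 17: 2^{1}≡2, 2^{2}≡4, 2^{4}≡16, 2^{8}≡1. So 2^{8} ≡ 1 mod 17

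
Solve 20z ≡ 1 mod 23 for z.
Since 23 is prime, by Fermat 20^(-1) ≡ 20^{21} ≡ 15 mod 23. Verify: 20 × 15 = 300 ≡ 1 mod 23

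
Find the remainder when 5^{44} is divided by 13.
By Fermat: 5^{12} ≡ 1 mod 13. 44 = 3×12 + 8. So 5^{44} ≡ 5^{8} ≡ 1 mod 13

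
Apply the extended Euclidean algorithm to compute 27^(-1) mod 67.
Extended GCD: 27(5) + 67(-2) = 1. So 27^(-1) ≡ 5 mod 67. Verify: 27 × 5 = 135 ≡ 1 mod 67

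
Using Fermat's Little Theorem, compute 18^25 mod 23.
By Fermat: 18^{22} ≡ 1 mod 23. So 18^{25} = 18^{22} · 18^{3} ≡ 18^{3} ≡ 13 mod 23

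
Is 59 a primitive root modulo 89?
ord_89(59) divides 88. For each prime q|88: 59^{44}≡88, 59^{8}≡32, none ≡ 1. So 59 has order 88 and is a primitive root mod 89.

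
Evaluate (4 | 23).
(4/23) = 4^{11} mod 23 = 1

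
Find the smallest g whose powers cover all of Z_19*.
g = 2. For each prime q|18: 2^{9}≡18, 2^{6}≡7, none ≡ 1, so ord_19(2) = 18 and 2 is a primitive root.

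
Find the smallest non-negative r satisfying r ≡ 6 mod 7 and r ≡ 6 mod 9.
M = 7 × 9 = 63. M₁ = 9, y₁ ≡ 4 mod 7. M₂ = 7, y₂ ≡ 4 mod 9. r = 6×9×4 + 6×7×4 ≡ 6 mod 63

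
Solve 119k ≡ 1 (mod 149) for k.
Since 149 is prime, by Fermat 119^(-1) ≡ 119^{147} ≡ 144 (mod 149). Verify: 119 × 144 = 17136 ≡ 1 (mod 149)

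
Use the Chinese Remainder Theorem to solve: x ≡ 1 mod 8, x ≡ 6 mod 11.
M = 8 × 11 = 88. M₁ = 11, y₁ ≡ 3 mod 8. M₂ = 8, y₂ ≡ 7 mod 11. x = 1×11×3 + 6×8×7 ≡ 17 mod 88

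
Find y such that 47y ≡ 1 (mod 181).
Since 181 is prime, by Fermat 47^(-1) ≡ 47^{179} ≡ 104 (mod 181). Verify: 47 × 104 = 4888 ≡ 1 (mod 181)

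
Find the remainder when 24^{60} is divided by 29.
By Fermat: 24^{28} ≡ 1 mod 29. 60 = 2×28 + 4. So 24^{60} ≡ 24^{4} ≡ 16 mod 29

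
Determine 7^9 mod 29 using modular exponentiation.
By repeated squaring (mod 29): 7^{1}≡7, 7^{2}≡20, 7^{4}≡23, 7^{8}≡7. Then 7^{9} = 7^{8+1} ≡ 7 × 7 ≡ 20 (mod 29)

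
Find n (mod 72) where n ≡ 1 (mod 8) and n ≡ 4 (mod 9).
M = 8 × 9 = 72. M₁ = 9, y₁ ≡ 1 (mod 8). M₂ = 8, y₂ ≡ 8 (mod 9). n = 1×9×1 + 4×8×8 ≡ 49 (mod 72)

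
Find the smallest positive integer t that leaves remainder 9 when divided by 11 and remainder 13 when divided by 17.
M = 11 × 17 = 187. M₁ = 17, y₁ ≡ 2 mod 11. M₂ = 11, y₂ ≡ 14 mod 17. t = 9×17×2 + 13×11×14 ≡ 64 mod 187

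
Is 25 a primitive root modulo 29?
25^{7} ≡ 1 mod 29 and 7 < 28, so ord_29(25) = 7 ≠ 28 and 25 is not a primitive root.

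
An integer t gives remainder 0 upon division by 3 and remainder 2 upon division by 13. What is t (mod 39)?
M = 3 × 13 = 39. M₁ = 13, y₁ ≡ 1 (mod 3). M₂ = 3, y₂ ≡ 9 (mod 13). t = 0×13×1 + 2×3×9 ≡ 15 (mod 39)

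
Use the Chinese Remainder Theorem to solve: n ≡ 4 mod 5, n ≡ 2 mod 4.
M = 5 × 4 = 20. M₁ = 4, y₁ ≡ 4 mod 5. M₂ = 5, y₂ ≡ 1 mod 4. n = 4×4×4 + 2×5×1 ≡ 14 mod 20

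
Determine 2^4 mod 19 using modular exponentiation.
2^{4} = 16 ≡ 16 mod 19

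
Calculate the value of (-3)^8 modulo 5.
Using Fermat: (-3)^{4} ≡ 1 mod 5. 8 ≡ 0 mod 4. So (-3)^{8} ≡ (-3)^{0} ≡ 1 mod 5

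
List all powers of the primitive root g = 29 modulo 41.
29^1, 29^2, ..., 29^{40} mod 41: [29, 21, 35, 31, 38, 36, 19, 18, 30, 9, 15, 25, 28, 33, 14, 37, 7, 39, 24, 40, 12, 20, 6, 10, 3, 5, 22, 23, 11, 32, 26, 16, 13, 8, 27, 4, 34, 2, 17, 1]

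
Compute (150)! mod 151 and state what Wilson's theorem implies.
(150)! mod 151 = 150. Since this equals -1 mod 151, Wilson confirms 151 is prime.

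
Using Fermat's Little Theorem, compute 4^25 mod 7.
By Fermat: 4^{6} ≡ 1 mod 7. 25 = 4×6 + 1. So 4^{25} ≡ 4^{1} ≡ 4 mod 7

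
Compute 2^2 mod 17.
2^{2} = 4 ≡ 4 mod 17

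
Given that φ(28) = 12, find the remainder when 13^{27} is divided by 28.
By Euler: 13^{12} ≡ 1 mod 28 since gcd(13, 28) = 1. 27 = 2×12 + 3. So 13^{27} ≡ 13^{3} ≡ 13 mod 28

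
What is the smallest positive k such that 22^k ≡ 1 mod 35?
Powers of 22 mod 35: 22^1≡22, 22^2≡29, 22^3≡8, 22^4≡1. Order = 4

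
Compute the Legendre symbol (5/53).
(5/53) = 5^{26} mod 53 = -1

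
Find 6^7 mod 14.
By repeated squaring mod 14: 6^{1}≡6, 6^{2}≡8, 6^{4}≡8. Then 6^{7} = 6^{4+2+1} ≡ 8 × 8 × 6 ≡ 6 mod 14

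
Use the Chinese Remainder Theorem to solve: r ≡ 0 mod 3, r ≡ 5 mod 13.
M = 3 × 13 = 39. M₁ = 13, y₁ ≡ 1 mod 3. M₂ = 3, y₂ ≡ 9 mod 13. r = 0×13×1 + 5×3×9 ≡ 18 mod 39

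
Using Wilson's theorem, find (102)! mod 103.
By Wilson's theorem, (102)! ≡ -1 ≡ 102 (mod 103)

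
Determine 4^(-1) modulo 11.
Since 11 is prime, by Fermat 4^(-1) ≡ 4^{9} ≡ 3 (mod 11). Verify: 4 × 3 = 12 ≡ 1 (mod 11)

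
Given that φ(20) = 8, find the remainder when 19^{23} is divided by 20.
By Euler: 19^{8} ≡ 1 mod 20 since gcd(19, 20) = 1. 23 = 2×8 + 7. So 19^{23} ≡ 19^{7} ≡ 19 mod 20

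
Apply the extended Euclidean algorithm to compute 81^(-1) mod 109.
Extended GCD: 81(35) + 109(-26) = 1. So 81^(-1) ≡ 35 mod 109. Verify: 81 × 35 = 2835 ≡ 1 mod 109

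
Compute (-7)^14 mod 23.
By repeated squaring mod 23: (-7)^{1}≡16, (-7)^{2}≡3, (-7)^{4}≡9, (-7)^{8}≡12. Then (-7)^{14} = (-7)^{8+4+2} ≡ 12 × 9 × 3 ≡ 2 mod 23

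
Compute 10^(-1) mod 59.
Since 59 is prime, by Fermat 10^(-1) ≡ 10^{57} ≡ 6 mod 59. Verify: 10 × 6 = 60 ≡ 1 mod 59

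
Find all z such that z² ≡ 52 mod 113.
The square roots of 52 mod 113 are 74 and 39. Verify: 74² = 5476 ≡ 52 mod 113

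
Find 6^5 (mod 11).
By repeated squaring (mod 11): 6^{1}≡6, 6^{2}≡3, 6^{4}≡9. Then 6^{5} = 6^{4+1} ≡ 9 × 6 ≡ 10 (mod 11)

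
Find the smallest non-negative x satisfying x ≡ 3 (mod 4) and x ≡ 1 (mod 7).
M = 4 × 7 = 28. M₁ = 7, y₁ ≡ 3 (mod 4). M₂ = 4, y₂ ≡ 2 (mod 7). x = 3×7×3 + 1×4×2 ≡ 15 (mod 28)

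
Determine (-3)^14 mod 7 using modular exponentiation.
Using Fermat: (-3)^{6} ≡ 1 mod 7. 14 ≡ 2 mod 6. So (-3)^{14} ≡ (-3)^{2} ≡ 2 mod 7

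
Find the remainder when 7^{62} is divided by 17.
By Fermat: 7^{16} ≡ 1 mod 17. 62 = 3×16 + 14. So 7^{62} ≡ 7^{14} ≡ 8 mod 17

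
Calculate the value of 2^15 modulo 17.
By repeated squaring mod 17: 2^{1}≡2, 2^{2}≡4, 2^{4}≡16, 2^{8}≡1. Then 2^{15} = 2^{8+4+2+1} ≡ 1 × 16 × 4 × 2 ≡ 9 mod 17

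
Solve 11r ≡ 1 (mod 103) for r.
Since 103 is prime, by Fermat 11^(-1) ≡ 11^{101} ≡ 75 (mod 103). Verify: 11 × 75 = 825 ≡ 1 (mod 103)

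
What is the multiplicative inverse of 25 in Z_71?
Since 71 is prime, by Fermat 25^(-1) ≡ 25^{69} ≡ 54 (mod 71). Verify: 25 × 54 = 1350 ≡ 1 (mod 71)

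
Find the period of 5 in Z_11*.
Powers of 5 mod 11: 5^1≡5, 5^2≡3, 5^3≡4, 5^4≡9, 5^5≡1. Order = 5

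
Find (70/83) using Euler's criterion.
(70/83) = 70^{41} mod 83 = 1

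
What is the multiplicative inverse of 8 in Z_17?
Since 17 is prime, by Fermat 8^(-1) ≡ 8^{15} ≡ 15 (mod 17). Verify: 8 × 15 = 120 ≡ 1 (mod 17)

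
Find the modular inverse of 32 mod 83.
Since 83 is prime, by Fermat 32^(-1) ≡ 32^{81} ≡ 13 (mod 83). Verify: 32 × 13 = 416 ≡ 1 (mod 83)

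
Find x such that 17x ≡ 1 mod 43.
Since 43 is prime, by Fermat 17^(-1) ≡ 17^{41} ≡ 38 mod 43. Verify: 17 × 38 = 646 ≡ 1 mod 43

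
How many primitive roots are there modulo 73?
Number of primitive roots mod 73 = φ(p-1) = φ(72) = 24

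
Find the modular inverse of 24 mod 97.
Since 97 is prime, by Fermat 24^(-1) ≡ 24^{95} ≡ 93 (mod 97). Verify: 24 × 93 = 2232 ≡ 1 (mod 97)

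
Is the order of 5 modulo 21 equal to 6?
Powers of 5 mod 21: 5^1≡5, 5^2≡4, 5^3≡20, 5^4≡16, 5^5≡17, 5^6≡1. First k with 5^k≡1 is k=6. Yes, ord_21(5) = 6.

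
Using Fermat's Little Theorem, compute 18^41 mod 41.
By Fermat: 18^{40} ≡ 1 mod 41. So 18^{41} = 18^{40} · 18^{1} ≡ 18^{1} ≡ 18 mod 41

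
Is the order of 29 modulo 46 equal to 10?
Powers of 29 mod 46: 29^1≡29, 29^2≡13, 29^3≡9, 29^4≡31, 29^5≡25, 29^6≡35, 29^7≡3, 29^8≡41, 29^9≡39, 29^10≡27, 29^11≡1. 29^10≡27≢1, so ord ≠ 10. No, the actual order is 11.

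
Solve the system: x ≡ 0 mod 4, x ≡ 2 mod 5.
M = 4 × 5 = 20. M₁ = 5, y₁ ≡ 1 mod 4. M₂ = 4, y₂ ≡ 4 mod 5. x = 0×5×1 + 2×4×4 ≡ 12 mod 20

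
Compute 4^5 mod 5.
Using Fermat: 4^{4} ≡ 1 mod 5. 5 ≡ 1 mod 4. So 4^{5} ≡ 4^{1} ≡ 4 mod 5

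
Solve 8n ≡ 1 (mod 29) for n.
Since 29 is prime, by Fermat 8^(-1) ≡ 8^{27} ≡ 11 (mod 29). Verify: 8 × 11 = 88 ≡ 1 (mod 29)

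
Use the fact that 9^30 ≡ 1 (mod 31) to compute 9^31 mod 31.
By Fermat: 9^{30} ≡ 1 (mod 31). So 9^{31} = 9^{30} · 9^{1} ≡ 9^{1} ≡ 9 (mod 31)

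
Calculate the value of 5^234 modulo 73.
Using Fermat: 5^{72} ≡ 1 (mod 73). 234 ≡ 18 (mod 72). So 5^{234} ≡ 5^{18} ≡ 27 (mod 73)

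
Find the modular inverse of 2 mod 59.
Since 59 is prime, by Fermat 2^(-1) ≡ 2^{57} ≡ 30 mod 59. Verify: 2 × 30 = 60 ≡ 1 mod 59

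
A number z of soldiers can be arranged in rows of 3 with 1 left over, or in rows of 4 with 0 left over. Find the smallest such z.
M = 3 × 4 = 12. M₁ = 4, y₁ ≡ 1 (mod 3). M₂ = 3, y₂ ≡ 3 (mod 4). z = 1×4×1 + 0×3×3 ≡ 4 (mod 12)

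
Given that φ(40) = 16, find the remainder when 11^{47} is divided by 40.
By Euler: 11^{16} ≡ 1 (mod 40) since gcd(11, 40) = 1. 47 = 2×16 + 15. So 11^{47} ≡ 11^{15} ≡ 11 (mod 40)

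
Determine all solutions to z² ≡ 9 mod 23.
The square roots of 9 mod 23 are 3 and 20. Verify: 3² = 9 ≡ 9 mod 23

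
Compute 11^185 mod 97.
Using Fermat: 11^{96} ≡ 1 (mod 97). 185 ≡ 89 (mod 96). So 11^{185} ≡ 11^{89} ≡ 3 (mod 97)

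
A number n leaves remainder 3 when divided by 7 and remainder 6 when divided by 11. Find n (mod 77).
M = 7 × 11 = 77. M₁ = 11, y₁ ≡ 2 (mod 7). M₂ = 7, y₂ ≡ 8 (mod 11). n = 3×11×2 + 6×7×8 ≡ 17 (mod 77)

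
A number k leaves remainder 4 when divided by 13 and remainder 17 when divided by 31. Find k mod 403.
M = 13 × 31 = 403. M₁ = 31, y₁ ≡ 8 mod 13. M₂ = 13, y₂ ≡ 12 mod 31. k = 4×31×8 + 17×13×12 ≡ 17 mod 403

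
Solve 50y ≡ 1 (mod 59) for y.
Since 59 is prime, by Fermat 50^(-1) ≡ 50^{57} ≡ 13 (mod 59). Verify: 50 × 13 = 650 ≡ 1 (mod 59)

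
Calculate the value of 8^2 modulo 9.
8^{2} = 64 ≡ 1 (mod 9)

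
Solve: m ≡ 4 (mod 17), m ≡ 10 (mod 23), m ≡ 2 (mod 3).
M = 17 × 23 × 3 = 1173. M₁ = 69, y₁ ≡ 1 (mod 17). M₂ = 51, y₂ ≡ 14 (mod 23). M₃ = 391, y₃ ≡ 1 (mod 3). m = 4×69×1 + 10×51×14 + 2×391×1 ≡ 1160 (mod 1173)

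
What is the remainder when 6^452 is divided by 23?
Using Fermat: 6^{22} ≡ 1 mod 23. 452 ≡ 12 mod 22. So 6^{452} ≡ 6^{12} ≡ 6 mod 23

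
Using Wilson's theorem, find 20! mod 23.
(22)! = (20)! × (21) × (22) ≡ -1 (mod 23). So (20)! ≡ -1 × [(22)(21)]^(-1) ≡ 11 (mod 23)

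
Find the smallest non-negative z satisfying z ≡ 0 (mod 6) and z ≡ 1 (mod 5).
M = 6 × 5 = 30. M₁ = 5, y₁ ≡ 5 (mod 6). M₂ = 6, y₂ ≡ 1 (mod 5). z = 0×5×5 + 1×6×1 ≡ 6 (mod 30)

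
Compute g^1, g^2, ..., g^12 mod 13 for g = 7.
7^1, 7^2, ..., 7^{12} mod 13: [7, 10, 5, 9, 11, 12, 6, 3, 8, 4, 2, 1]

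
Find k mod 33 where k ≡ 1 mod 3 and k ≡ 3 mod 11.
M = 3 × 11 = 33. M₁ = 11, y₁ ≡ 2 mod 3. M₂ = 3, y₂ ≡ 4 mod 11. k = 1×11×2 + 3×3×4 ≡ 25 mod 33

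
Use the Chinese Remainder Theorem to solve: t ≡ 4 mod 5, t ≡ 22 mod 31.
M = 5 × 31 = 155. M₁ = 31, y₁ ≡ 1 mod 5. M₂ = 5, y₂ ≡ 25 mod 31. t = 4×31×1 + 22×5×25 ≡ 84 mod 155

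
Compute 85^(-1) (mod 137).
Since 137 is prime, by Fermat 85^(-1) ≡ 85^{135} ≡ 108 (mod 137). Verify: 85 × 108 = 9180 ≡ 1 (mod 137)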